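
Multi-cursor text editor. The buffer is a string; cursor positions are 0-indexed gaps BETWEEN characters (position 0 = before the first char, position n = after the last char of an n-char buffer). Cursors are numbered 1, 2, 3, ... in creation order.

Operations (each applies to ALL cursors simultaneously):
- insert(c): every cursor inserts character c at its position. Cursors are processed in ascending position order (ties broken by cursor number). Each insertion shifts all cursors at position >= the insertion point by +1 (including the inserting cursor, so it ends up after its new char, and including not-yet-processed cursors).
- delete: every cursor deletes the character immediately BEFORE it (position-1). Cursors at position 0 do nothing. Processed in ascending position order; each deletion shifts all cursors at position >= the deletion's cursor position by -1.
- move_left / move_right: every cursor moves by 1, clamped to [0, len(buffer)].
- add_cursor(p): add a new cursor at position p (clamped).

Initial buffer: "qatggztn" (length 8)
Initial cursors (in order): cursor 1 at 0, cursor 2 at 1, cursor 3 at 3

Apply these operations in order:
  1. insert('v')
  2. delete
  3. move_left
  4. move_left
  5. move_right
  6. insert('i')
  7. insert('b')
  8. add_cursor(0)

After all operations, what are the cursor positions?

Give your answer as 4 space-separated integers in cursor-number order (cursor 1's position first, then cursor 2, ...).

After op 1 (insert('v')): buffer="vqvatvggztn" (len 11), cursors c1@1 c2@3 c3@6, authorship 1.2..3.....
After op 2 (delete): buffer="qatggztn" (len 8), cursors c1@0 c2@1 c3@3, authorship ........
After op 3 (move_left): buffer="qatggztn" (len 8), cursors c1@0 c2@0 c3@2, authorship ........
After op 4 (move_left): buffer="qatggztn" (len 8), cursors c1@0 c2@0 c3@1, authorship ........
After op 5 (move_right): buffer="qatggztn" (len 8), cursors c1@1 c2@1 c3@2, authorship ........
After op 6 (insert('i')): buffer="qiiaitggztn" (len 11), cursors c1@3 c2@3 c3@5, authorship .12.3......
After op 7 (insert('b')): buffer="qiibbaibtggztn" (len 14), cursors c1@5 c2@5 c3@8, authorship .1212.33......
After op 8 (add_cursor(0)): buffer="qiibbaibtggztn" (len 14), cursors c4@0 c1@5 c2@5 c3@8, authorship .1212.33......

Answer: 5 5 8 0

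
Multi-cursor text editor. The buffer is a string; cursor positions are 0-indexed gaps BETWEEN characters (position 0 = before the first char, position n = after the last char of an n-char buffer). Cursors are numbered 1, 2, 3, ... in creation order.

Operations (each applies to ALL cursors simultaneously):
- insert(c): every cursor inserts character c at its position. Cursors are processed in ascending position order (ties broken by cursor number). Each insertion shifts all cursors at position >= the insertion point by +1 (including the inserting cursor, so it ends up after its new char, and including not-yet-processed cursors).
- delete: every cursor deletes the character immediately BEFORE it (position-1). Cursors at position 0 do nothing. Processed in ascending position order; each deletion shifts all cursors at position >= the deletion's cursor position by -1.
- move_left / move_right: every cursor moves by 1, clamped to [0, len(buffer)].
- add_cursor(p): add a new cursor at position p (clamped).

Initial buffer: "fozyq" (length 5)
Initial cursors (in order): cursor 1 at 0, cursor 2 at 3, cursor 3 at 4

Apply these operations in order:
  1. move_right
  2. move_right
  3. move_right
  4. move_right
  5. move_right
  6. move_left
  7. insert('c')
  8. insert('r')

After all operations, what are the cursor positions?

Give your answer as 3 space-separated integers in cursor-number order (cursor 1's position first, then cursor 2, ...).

After op 1 (move_right): buffer="fozyq" (len 5), cursors c1@1 c2@4 c3@5, authorship .....
After op 2 (move_right): buffer="fozyq" (len 5), cursors c1@2 c2@5 c3@5, authorship .....
After op 3 (move_right): buffer="fozyq" (len 5), cursors c1@3 c2@5 c3@5, authorship .....
After op 4 (move_right): buffer="fozyq" (len 5), cursors c1@4 c2@5 c3@5, authorship .....
After op 5 (move_right): buffer="fozyq" (len 5), cursors c1@5 c2@5 c3@5, authorship .....
After op 6 (move_left): buffer="fozyq" (len 5), cursors c1@4 c2@4 c3@4, authorship .....
After op 7 (insert('c')): buffer="fozycccq" (len 8), cursors c1@7 c2@7 c3@7, authorship ....123.
After op 8 (insert('r')): buffer="fozycccrrrq" (len 11), cursors c1@10 c2@10 c3@10, authorship ....123123.

Answer: 10 10 10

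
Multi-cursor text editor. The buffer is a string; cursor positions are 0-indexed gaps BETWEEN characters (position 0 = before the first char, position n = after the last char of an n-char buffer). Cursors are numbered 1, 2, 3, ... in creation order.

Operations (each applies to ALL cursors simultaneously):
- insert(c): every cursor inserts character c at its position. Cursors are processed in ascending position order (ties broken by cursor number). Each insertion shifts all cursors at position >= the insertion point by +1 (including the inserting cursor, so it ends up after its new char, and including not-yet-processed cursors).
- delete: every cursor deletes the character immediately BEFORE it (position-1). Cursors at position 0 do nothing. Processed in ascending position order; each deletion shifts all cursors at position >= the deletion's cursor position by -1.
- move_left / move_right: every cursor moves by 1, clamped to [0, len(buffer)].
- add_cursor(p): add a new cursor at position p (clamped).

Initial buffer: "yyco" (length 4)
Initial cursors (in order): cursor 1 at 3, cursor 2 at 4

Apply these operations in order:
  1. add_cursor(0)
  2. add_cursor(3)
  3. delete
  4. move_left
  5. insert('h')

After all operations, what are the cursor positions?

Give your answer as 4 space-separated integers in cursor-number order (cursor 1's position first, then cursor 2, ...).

Answer: 4 4 4 4

Derivation:
After op 1 (add_cursor(0)): buffer="yyco" (len 4), cursors c3@0 c1@3 c2@4, authorship ....
After op 2 (add_cursor(3)): buffer="yyco" (len 4), cursors c3@0 c1@3 c4@3 c2@4, authorship ....
After op 3 (delete): buffer="y" (len 1), cursors c3@0 c1@1 c2@1 c4@1, authorship .
After op 4 (move_left): buffer="y" (len 1), cursors c1@0 c2@0 c3@0 c4@0, authorship .
After op 5 (insert('h')): buffer="hhhhy" (len 5), cursors c1@4 c2@4 c3@4 c4@4, authorship 1234.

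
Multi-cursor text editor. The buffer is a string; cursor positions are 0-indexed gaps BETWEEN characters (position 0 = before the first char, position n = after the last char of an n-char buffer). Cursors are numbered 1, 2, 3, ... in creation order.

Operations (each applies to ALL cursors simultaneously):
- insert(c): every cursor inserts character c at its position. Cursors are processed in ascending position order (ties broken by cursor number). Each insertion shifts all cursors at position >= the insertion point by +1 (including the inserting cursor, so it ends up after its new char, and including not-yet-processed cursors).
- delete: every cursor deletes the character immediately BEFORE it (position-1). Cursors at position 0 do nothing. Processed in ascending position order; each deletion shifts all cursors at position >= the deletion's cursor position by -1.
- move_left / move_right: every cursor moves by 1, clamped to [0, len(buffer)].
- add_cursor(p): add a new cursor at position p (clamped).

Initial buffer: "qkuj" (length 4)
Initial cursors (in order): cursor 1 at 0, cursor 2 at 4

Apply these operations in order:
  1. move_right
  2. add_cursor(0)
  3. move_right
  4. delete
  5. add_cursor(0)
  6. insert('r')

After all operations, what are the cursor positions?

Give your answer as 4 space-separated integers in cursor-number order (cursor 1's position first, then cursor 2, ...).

Answer: 3 5 3 3

Derivation:
After op 1 (move_right): buffer="qkuj" (len 4), cursors c1@1 c2@4, authorship ....
After op 2 (add_cursor(0)): buffer="qkuj" (len 4), cursors c3@0 c1@1 c2@4, authorship ....
After op 3 (move_right): buffer="qkuj" (len 4), cursors c3@1 c1@2 c2@4, authorship ....
After op 4 (delete): buffer="u" (len 1), cursors c1@0 c3@0 c2@1, authorship .
After op 5 (add_cursor(0)): buffer="u" (len 1), cursors c1@0 c3@0 c4@0 c2@1, authorship .
After op 6 (insert('r')): buffer="rrrur" (len 5), cursors c1@3 c3@3 c4@3 c2@5, authorship 134.2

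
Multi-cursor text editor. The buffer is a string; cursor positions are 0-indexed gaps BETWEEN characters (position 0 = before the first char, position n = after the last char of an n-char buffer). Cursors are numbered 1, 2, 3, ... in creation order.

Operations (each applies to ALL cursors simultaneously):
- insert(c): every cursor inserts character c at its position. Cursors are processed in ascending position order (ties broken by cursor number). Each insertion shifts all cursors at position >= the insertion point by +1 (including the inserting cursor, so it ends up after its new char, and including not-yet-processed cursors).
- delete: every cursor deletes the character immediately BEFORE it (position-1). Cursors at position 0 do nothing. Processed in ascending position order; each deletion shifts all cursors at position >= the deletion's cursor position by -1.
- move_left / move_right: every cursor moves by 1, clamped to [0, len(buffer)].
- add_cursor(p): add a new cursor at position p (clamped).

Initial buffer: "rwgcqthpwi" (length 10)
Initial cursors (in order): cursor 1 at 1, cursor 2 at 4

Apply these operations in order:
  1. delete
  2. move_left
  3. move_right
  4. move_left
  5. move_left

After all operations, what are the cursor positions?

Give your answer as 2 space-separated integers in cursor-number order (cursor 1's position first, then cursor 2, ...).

Answer: 0 0

Derivation:
After op 1 (delete): buffer="wgqthpwi" (len 8), cursors c1@0 c2@2, authorship ........
After op 2 (move_left): buffer="wgqthpwi" (len 8), cursors c1@0 c2@1, authorship ........
After op 3 (move_right): buffer="wgqthpwi" (len 8), cursors c1@1 c2@2, authorship ........
After op 4 (move_left): buffer="wgqthpwi" (len 8), cursors c1@0 c2@1, authorship ........
After op 5 (move_left): buffer="wgqthpwi" (len 8), cursors c1@0 c2@0, authorship ........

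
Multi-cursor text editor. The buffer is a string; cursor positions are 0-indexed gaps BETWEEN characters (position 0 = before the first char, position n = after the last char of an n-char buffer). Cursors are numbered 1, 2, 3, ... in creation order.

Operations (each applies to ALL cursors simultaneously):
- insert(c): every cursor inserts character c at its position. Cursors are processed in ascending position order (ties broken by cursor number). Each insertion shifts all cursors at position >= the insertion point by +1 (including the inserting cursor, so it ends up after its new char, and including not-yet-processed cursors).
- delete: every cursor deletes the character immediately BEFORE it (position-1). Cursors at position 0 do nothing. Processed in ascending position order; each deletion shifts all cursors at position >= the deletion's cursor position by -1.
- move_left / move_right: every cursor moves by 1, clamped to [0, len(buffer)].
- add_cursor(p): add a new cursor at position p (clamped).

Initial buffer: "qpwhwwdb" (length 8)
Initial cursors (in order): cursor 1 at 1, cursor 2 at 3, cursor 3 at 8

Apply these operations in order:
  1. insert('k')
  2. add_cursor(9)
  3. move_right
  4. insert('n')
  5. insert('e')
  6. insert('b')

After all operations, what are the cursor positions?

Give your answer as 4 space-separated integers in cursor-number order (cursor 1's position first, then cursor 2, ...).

After op 1 (insert('k')): buffer="qkpwkhwwdbk" (len 11), cursors c1@2 c2@5 c3@11, authorship .1..2.....3
After op 2 (add_cursor(9)): buffer="qkpwkhwwdbk" (len 11), cursors c1@2 c2@5 c4@9 c3@11, authorship .1..2.....3
After op 3 (move_right): buffer="qkpwkhwwdbk" (len 11), cursors c1@3 c2@6 c4@10 c3@11, authorship .1..2.....3
After op 4 (insert('n')): buffer="qkpnwkhnwwdbnkn" (len 15), cursors c1@4 c2@8 c4@13 c3@15, authorship .1.1.2.2....433
After op 5 (insert('e')): buffer="qkpnewkhnewwdbnekne" (len 19), cursors c1@5 c2@10 c4@16 c3@19, authorship .1.11.2.22....44333
After op 6 (insert('b')): buffer="qkpnebwkhnebwwdbnebkneb" (len 23), cursors c1@6 c2@12 c4@19 c3@23, authorship .1.111.2.222....4443333

Answer: 6 12 23 19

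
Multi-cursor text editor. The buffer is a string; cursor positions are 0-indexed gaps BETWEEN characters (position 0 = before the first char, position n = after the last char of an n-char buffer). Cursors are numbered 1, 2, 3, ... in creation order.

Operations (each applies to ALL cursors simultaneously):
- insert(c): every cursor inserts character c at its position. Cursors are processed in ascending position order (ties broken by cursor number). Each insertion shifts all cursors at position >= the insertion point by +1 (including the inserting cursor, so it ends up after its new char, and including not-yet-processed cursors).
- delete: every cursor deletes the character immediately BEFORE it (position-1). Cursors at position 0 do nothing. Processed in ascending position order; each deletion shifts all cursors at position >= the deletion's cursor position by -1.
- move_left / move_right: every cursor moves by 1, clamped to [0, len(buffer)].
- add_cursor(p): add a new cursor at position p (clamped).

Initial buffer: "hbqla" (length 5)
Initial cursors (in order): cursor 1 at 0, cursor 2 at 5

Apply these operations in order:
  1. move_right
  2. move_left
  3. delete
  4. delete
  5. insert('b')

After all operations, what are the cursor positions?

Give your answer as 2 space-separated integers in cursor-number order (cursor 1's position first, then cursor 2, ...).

After op 1 (move_right): buffer="hbqla" (len 5), cursors c1@1 c2@5, authorship .....
After op 2 (move_left): buffer="hbqla" (len 5), cursors c1@0 c2@4, authorship .....
After op 3 (delete): buffer="hbqa" (len 4), cursors c1@0 c2@3, authorship ....
After op 4 (delete): buffer="hba" (len 3), cursors c1@0 c2@2, authorship ...
After op 5 (insert('b')): buffer="bhbba" (len 5), cursors c1@1 c2@4, authorship 1..2.

Answer: 1 4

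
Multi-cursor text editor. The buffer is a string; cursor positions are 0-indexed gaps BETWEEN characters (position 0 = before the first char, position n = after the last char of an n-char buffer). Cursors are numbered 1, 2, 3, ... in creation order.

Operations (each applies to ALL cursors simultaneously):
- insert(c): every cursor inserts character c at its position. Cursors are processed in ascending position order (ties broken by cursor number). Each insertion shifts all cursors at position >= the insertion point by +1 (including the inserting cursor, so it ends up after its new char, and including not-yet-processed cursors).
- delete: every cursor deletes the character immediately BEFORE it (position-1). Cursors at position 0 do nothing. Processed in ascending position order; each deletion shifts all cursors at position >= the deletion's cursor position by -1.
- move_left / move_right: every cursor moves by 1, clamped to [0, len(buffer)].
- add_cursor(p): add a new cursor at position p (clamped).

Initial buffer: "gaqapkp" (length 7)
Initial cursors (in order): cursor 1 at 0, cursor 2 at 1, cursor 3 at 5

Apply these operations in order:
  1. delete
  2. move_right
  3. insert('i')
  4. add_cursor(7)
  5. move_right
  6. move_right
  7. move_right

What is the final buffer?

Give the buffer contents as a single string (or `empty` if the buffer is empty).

Answer: aiiqakip

Derivation:
After op 1 (delete): buffer="aqakp" (len 5), cursors c1@0 c2@0 c3@3, authorship .....
After op 2 (move_right): buffer="aqakp" (len 5), cursors c1@1 c2@1 c3@4, authorship .....
After op 3 (insert('i')): buffer="aiiqakip" (len 8), cursors c1@3 c2@3 c3@7, authorship .12...3.
After op 4 (add_cursor(7)): buffer="aiiqakip" (len 8), cursors c1@3 c2@3 c3@7 c4@7, authorship .12...3.
After op 5 (move_right): buffer="aiiqakip" (len 8), cursors c1@4 c2@4 c3@8 c4@8, authorship .12...3.
After op 6 (move_right): buffer="aiiqakip" (len 8), cursors c1@5 c2@5 c3@8 c4@8, authorship .12...3.
After op 7 (move_right): buffer="aiiqakip" (len 8), cursors c1@6 c2@6 c3@8 c4@8, authorship .12...3.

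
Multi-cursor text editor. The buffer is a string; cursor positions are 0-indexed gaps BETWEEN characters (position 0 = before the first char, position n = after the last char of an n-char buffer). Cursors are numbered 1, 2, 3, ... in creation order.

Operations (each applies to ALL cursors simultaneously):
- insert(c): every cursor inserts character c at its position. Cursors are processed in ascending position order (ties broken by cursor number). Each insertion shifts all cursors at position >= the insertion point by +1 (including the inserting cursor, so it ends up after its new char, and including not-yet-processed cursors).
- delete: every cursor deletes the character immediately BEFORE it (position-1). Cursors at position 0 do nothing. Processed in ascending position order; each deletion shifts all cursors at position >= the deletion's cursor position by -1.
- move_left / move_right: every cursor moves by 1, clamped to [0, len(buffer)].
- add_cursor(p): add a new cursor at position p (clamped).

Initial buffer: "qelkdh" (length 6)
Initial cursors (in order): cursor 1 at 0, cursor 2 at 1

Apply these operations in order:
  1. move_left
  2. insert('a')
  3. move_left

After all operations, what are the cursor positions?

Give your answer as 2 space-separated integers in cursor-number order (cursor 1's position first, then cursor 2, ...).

After op 1 (move_left): buffer="qelkdh" (len 6), cursors c1@0 c2@0, authorship ......
After op 2 (insert('a')): buffer="aaqelkdh" (len 8), cursors c1@2 c2@2, authorship 12......
After op 3 (move_left): buffer="aaqelkdh" (len 8), cursors c1@1 c2@1, authorship 12......

Answer: 1 1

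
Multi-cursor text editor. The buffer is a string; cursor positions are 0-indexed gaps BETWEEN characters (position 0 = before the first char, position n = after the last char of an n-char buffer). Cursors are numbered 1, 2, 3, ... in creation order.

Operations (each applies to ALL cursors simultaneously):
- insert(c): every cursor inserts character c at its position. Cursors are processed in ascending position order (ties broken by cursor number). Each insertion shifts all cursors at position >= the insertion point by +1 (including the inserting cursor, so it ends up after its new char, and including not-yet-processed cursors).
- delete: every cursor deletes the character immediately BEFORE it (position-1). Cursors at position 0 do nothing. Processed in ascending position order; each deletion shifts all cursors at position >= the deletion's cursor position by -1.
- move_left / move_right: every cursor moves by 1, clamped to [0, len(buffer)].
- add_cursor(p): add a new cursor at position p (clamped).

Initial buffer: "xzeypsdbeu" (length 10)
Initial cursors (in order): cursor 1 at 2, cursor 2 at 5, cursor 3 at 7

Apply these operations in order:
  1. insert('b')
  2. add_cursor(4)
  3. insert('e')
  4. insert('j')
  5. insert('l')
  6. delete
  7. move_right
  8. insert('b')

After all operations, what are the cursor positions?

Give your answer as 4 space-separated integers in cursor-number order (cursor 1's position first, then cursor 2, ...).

After op 1 (insert('b')): buffer="xzbeypbsdbbeu" (len 13), cursors c1@3 c2@7 c3@10, authorship ..1...2..3...
After op 2 (add_cursor(4)): buffer="xzbeypbsdbbeu" (len 13), cursors c1@3 c4@4 c2@7 c3@10, authorship ..1...2..3...
After op 3 (insert('e')): buffer="xzbeeeypbesdbebeu" (len 17), cursors c1@4 c4@6 c2@10 c3@14, authorship ..11.4..22..33...
After op 4 (insert('j')): buffer="xzbejeejypbejsdbejbeu" (len 21), cursors c1@5 c4@8 c2@13 c3@18, authorship ..111.44..222..333...
After op 5 (insert('l')): buffer="xzbejleejlypbejlsdbejlbeu" (len 25), cursors c1@6 c4@10 c2@16 c3@22, authorship ..1111.444..2222..3333...
After op 6 (delete): buffer="xzbejeejypbejsdbejbeu" (len 21), cursors c1@5 c4@8 c2@13 c3@18, authorship ..111.44..222..333...
After op 7 (move_right): buffer="xzbejeejypbejsdbejbeu" (len 21), cursors c1@6 c4@9 c2@14 c3@19, authorship ..111.44..222..333...
After op 8 (insert('b')): buffer="xzbejebejybpbejsbdbejbbeu" (len 25), cursors c1@7 c4@11 c2@17 c3@23, authorship ..111.144.4.222.2.333.3..

Answer: 7 17 23 11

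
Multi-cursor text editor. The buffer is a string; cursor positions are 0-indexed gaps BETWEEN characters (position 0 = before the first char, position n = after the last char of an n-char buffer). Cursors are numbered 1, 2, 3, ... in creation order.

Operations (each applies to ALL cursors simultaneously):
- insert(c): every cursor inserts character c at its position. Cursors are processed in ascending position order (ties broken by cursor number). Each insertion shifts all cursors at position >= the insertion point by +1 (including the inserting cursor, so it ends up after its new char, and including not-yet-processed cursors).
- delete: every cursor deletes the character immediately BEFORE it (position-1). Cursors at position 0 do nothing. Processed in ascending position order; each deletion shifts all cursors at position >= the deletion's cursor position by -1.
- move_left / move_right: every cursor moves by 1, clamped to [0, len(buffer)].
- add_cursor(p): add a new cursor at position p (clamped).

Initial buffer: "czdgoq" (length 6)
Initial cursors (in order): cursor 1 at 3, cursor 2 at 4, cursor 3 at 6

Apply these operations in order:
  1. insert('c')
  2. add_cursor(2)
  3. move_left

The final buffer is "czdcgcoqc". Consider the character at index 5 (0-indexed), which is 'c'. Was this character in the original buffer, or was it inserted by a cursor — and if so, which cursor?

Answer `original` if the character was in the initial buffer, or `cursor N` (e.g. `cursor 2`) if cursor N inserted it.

After op 1 (insert('c')): buffer="czdcgcoqc" (len 9), cursors c1@4 c2@6 c3@9, authorship ...1.2..3
After op 2 (add_cursor(2)): buffer="czdcgcoqc" (len 9), cursors c4@2 c1@4 c2@6 c3@9, authorship ...1.2..3
After op 3 (move_left): buffer="czdcgcoqc" (len 9), cursors c4@1 c1@3 c2@5 c3@8, authorship ...1.2..3
Authorship (.=original, N=cursor N): . . . 1 . 2 . . 3
Index 5: author = 2

Answer: cursor 2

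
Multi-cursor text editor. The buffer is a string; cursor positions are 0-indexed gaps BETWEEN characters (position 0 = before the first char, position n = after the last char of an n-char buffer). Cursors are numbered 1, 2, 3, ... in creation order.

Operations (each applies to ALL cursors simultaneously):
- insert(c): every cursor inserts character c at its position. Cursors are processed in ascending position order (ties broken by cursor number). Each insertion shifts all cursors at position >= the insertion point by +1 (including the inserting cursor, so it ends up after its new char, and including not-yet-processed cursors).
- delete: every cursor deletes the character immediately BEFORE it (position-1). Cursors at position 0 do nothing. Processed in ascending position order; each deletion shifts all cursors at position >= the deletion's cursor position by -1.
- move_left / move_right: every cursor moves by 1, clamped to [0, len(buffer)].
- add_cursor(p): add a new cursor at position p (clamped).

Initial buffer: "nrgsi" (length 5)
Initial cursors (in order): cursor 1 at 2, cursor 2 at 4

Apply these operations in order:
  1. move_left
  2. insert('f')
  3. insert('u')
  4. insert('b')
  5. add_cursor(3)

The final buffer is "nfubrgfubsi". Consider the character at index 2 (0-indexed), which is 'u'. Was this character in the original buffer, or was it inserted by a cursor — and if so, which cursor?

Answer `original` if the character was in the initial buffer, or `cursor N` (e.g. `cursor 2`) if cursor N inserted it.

Answer: cursor 1

Derivation:
After op 1 (move_left): buffer="nrgsi" (len 5), cursors c1@1 c2@3, authorship .....
After op 2 (insert('f')): buffer="nfrgfsi" (len 7), cursors c1@2 c2@5, authorship .1..2..
After op 3 (insert('u')): buffer="nfurgfusi" (len 9), cursors c1@3 c2@7, authorship .11..22..
After op 4 (insert('b')): buffer="nfubrgfubsi" (len 11), cursors c1@4 c2@9, authorship .111..222..
After op 5 (add_cursor(3)): buffer="nfubrgfubsi" (len 11), cursors c3@3 c1@4 c2@9, authorship .111..222..
Authorship (.=original, N=cursor N): . 1 1 1 . . 2 2 2 . .
Index 2: author = 1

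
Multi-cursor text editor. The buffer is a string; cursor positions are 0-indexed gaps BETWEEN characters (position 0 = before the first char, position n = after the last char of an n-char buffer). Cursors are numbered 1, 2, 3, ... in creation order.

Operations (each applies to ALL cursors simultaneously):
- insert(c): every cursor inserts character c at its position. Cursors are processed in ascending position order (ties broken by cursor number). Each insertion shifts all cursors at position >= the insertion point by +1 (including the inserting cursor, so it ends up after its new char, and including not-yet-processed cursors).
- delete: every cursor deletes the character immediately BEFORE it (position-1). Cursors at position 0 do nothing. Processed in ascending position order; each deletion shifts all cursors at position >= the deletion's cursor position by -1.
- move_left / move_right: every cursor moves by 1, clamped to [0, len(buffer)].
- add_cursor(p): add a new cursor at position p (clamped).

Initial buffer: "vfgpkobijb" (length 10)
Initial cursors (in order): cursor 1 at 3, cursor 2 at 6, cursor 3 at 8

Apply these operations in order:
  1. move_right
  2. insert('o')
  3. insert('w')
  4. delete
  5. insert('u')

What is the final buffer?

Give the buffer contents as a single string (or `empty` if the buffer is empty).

Answer: vfgpoukobouijoub

Derivation:
After op 1 (move_right): buffer="vfgpkobijb" (len 10), cursors c1@4 c2@7 c3@9, authorship ..........
After op 2 (insert('o')): buffer="vfgpokoboijob" (len 13), cursors c1@5 c2@9 c3@12, authorship ....1...2..3.
After op 3 (insert('w')): buffer="vfgpowkobowijowb" (len 16), cursors c1@6 c2@11 c3@15, authorship ....11...22..33.
After op 4 (delete): buffer="vfgpokoboijob" (len 13), cursors c1@5 c2@9 c3@12, authorship ....1...2..3.
After op 5 (insert('u')): buffer="vfgpoukobouijoub" (len 16), cursors c1@6 c2@11 c3@15, authorship ....11...22..33.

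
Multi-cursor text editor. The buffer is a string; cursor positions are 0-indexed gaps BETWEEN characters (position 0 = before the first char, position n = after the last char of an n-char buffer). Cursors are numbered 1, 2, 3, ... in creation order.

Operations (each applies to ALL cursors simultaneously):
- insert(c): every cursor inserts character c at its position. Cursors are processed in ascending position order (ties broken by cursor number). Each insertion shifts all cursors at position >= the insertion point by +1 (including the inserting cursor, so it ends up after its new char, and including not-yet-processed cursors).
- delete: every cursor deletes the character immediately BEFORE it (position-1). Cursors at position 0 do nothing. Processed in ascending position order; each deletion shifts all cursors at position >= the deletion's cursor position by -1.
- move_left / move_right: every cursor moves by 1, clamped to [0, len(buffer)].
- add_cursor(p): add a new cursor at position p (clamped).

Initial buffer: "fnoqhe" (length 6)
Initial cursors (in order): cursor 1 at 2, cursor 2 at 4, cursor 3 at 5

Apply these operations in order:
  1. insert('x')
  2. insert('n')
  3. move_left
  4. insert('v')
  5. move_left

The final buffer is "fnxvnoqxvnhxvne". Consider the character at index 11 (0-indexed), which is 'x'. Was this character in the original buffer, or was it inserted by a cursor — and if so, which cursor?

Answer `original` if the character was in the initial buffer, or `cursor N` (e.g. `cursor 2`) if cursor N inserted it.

After op 1 (insert('x')): buffer="fnxoqxhxe" (len 9), cursors c1@3 c2@6 c3@8, authorship ..1..2.3.
After op 2 (insert('n')): buffer="fnxnoqxnhxne" (len 12), cursors c1@4 c2@8 c3@11, authorship ..11..22.33.
After op 3 (move_left): buffer="fnxnoqxnhxne" (len 12), cursors c1@3 c2@7 c3@10, authorship ..11..22.33.
After op 4 (insert('v')): buffer="fnxvnoqxvnhxvne" (len 15), cursors c1@4 c2@9 c3@13, authorship ..111..222.333.
After op 5 (move_left): buffer="fnxvnoqxvnhxvne" (len 15), cursors c1@3 c2@8 c3@12, authorship ..111..222.333.
Authorship (.=original, N=cursor N): . . 1 1 1 . . 2 2 2 . 3 3 3 .
Index 11: author = 3

Answer: cursor 3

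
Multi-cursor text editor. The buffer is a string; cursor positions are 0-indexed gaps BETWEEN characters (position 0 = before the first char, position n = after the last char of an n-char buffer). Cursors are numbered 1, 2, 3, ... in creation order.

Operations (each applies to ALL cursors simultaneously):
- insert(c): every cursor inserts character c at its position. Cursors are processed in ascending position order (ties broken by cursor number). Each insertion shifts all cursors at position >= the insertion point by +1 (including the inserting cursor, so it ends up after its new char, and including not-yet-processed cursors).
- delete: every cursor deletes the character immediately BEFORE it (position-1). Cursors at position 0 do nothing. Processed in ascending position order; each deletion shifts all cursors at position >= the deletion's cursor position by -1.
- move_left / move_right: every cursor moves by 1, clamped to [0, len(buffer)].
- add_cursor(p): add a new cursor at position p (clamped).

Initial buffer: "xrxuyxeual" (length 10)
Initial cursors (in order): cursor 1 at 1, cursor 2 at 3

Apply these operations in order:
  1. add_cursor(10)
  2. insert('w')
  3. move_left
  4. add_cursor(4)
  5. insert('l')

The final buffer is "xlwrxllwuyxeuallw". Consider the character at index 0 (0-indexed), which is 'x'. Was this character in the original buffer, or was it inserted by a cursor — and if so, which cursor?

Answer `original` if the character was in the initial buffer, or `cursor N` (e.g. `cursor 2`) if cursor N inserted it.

After op 1 (add_cursor(10)): buffer="xrxuyxeual" (len 10), cursors c1@1 c2@3 c3@10, authorship ..........
After op 2 (insert('w')): buffer="xwrxwuyxeualw" (len 13), cursors c1@2 c2@5 c3@13, authorship .1..2.......3
After op 3 (move_left): buffer="xwrxwuyxeualw" (len 13), cursors c1@1 c2@4 c3@12, authorship .1..2.......3
After op 4 (add_cursor(4)): buffer="xwrxwuyxeualw" (len 13), cursors c1@1 c2@4 c4@4 c3@12, authorship .1..2.......3
After op 5 (insert('l')): buffer="xlwrxllwuyxeuallw" (len 17), cursors c1@2 c2@7 c4@7 c3@16, authorship .11..242.......33
Authorship (.=original, N=cursor N): . 1 1 . . 2 4 2 . . . . . . . 3 3
Index 0: author = original

Answer: original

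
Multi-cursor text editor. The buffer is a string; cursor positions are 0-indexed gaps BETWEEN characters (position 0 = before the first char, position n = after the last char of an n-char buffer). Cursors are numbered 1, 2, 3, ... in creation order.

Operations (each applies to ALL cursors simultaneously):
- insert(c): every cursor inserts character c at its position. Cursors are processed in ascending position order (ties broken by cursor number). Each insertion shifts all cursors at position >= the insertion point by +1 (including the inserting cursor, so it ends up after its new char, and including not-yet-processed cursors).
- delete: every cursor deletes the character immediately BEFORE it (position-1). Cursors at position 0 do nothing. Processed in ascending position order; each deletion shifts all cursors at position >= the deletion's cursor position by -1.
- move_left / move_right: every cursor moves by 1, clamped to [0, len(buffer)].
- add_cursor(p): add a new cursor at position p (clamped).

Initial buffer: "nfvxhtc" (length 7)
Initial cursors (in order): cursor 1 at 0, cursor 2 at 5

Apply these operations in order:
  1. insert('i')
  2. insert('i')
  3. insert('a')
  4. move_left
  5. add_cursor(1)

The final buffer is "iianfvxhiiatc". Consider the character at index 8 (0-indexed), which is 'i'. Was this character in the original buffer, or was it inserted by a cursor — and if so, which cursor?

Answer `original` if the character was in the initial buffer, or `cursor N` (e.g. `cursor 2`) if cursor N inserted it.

After op 1 (insert('i')): buffer="infvxhitc" (len 9), cursors c1@1 c2@7, authorship 1.....2..
After op 2 (insert('i')): buffer="iinfvxhiitc" (len 11), cursors c1@2 c2@9, authorship 11.....22..
After op 3 (insert('a')): buffer="iianfvxhiiatc" (len 13), cursors c1@3 c2@11, authorship 111.....222..
After op 4 (move_left): buffer="iianfvxhiiatc" (len 13), cursors c1@2 c2@10, authorship 111.....222..
After op 5 (add_cursor(1)): buffer="iianfvxhiiatc" (len 13), cursors c3@1 c1@2 c2@10, authorship 111.....222..
Authorship (.=original, N=cursor N): 1 1 1 . . . . . 2 2 2 . .
Index 8: author = 2

Answer: cursor 2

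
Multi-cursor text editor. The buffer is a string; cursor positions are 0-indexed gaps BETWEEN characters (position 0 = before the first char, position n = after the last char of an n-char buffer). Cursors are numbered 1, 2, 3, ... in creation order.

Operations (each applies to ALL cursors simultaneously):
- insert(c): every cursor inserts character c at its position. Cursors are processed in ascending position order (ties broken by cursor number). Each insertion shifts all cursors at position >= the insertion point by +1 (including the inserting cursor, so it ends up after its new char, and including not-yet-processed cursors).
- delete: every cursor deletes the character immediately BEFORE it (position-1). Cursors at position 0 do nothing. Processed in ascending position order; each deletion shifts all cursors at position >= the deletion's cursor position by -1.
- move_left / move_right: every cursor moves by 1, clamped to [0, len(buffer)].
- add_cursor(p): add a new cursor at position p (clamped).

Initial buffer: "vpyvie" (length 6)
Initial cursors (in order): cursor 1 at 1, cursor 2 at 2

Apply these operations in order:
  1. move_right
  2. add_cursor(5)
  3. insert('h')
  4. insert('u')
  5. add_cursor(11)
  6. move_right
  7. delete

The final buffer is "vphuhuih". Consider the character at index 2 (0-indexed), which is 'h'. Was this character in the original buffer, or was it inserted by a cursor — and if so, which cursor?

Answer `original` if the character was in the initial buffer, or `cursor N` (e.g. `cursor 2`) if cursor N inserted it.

Answer: cursor 1

Derivation:
After op 1 (move_right): buffer="vpyvie" (len 6), cursors c1@2 c2@3, authorship ......
After op 2 (add_cursor(5)): buffer="vpyvie" (len 6), cursors c1@2 c2@3 c3@5, authorship ......
After op 3 (insert('h')): buffer="vphyhvihe" (len 9), cursors c1@3 c2@5 c3@8, authorship ..1.2..3.
After op 4 (insert('u')): buffer="vphuyhuvihue" (len 12), cursors c1@4 c2@7 c3@11, authorship ..11.22..33.
After op 5 (add_cursor(11)): buffer="vphuyhuvihue" (len 12), cursors c1@4 c2@7 c3@11 c4@11, authorship ..11.22..33.
After op 6 (move_right): buffer="vphuyhuvihue" (len 12), cursors c1@5 c2@8 c3@12 c4@12, authorship ..11.22..33.
After op 7 (delete): buffer="vphuhuih" (len 8), cursors c1@4 c2@6 c3@8 c4@8, authorship ..1122.3
Authorship (.=original, N=cursor N): . . 1 1 2 2 . 3
Index 2: author = 1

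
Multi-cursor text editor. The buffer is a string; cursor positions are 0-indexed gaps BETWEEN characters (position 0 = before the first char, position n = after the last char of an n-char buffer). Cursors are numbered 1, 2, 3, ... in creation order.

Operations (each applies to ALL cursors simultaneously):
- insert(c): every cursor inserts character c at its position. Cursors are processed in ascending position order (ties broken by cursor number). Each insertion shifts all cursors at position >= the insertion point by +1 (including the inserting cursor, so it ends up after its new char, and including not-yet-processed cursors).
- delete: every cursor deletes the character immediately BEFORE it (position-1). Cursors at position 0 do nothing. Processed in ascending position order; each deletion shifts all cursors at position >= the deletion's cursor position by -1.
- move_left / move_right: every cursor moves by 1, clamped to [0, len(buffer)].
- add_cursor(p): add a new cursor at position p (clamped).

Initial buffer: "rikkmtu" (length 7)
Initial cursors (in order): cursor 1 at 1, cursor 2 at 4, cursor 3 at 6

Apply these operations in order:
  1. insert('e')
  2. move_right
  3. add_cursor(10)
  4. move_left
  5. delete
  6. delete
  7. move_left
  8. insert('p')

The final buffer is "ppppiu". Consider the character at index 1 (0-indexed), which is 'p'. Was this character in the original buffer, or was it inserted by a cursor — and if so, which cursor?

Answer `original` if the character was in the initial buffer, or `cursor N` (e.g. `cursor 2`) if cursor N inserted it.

After op 1 (insert('e')): buffer="reikkemteu" (len 10), cursors c1@2 c2@6 c3@9, authorship .1...2..3.
After op 2 (move_right): buffer="reikkemteu" (len 10), cursors c1@3 c2@7 c3@10, authorship .1...2..3.
After op 3 (add_cursor(10)): buffer="reikkemteu" (len 10), cursors c1@3 c2@7 c3@10 c4@10, authorship .1...2..3.
After op 4 (move_left): buffer="reikkemteu" (len 10), cursors c1@2 c2@6 c3@9 c4@9, authorship .1...2..3.
After op 5 (delete): buffer="rikkmu" (len 6), cursors c1@1 c2@4 c3@5 c4@5, authorship ......
After op 6 (delete): buffer="iu" (len 2), cursors c1@0 c2@1 c3@1 c4@1, authorship ..
After op 7 (move_left): buffer="iu" (len 2), cursors c1@0 c2@0 c3@0 c4@0, authorship ..
After op 8 (insert('p')): buffer="ppppiu" (len 6), cursors c1@4 c2@4 c3@4 c4@4, authorship 1234..
Authorship (.=original, N=cursor N): 1 2 3 4 . .
Index 1: author = 2

Answer: cursor 2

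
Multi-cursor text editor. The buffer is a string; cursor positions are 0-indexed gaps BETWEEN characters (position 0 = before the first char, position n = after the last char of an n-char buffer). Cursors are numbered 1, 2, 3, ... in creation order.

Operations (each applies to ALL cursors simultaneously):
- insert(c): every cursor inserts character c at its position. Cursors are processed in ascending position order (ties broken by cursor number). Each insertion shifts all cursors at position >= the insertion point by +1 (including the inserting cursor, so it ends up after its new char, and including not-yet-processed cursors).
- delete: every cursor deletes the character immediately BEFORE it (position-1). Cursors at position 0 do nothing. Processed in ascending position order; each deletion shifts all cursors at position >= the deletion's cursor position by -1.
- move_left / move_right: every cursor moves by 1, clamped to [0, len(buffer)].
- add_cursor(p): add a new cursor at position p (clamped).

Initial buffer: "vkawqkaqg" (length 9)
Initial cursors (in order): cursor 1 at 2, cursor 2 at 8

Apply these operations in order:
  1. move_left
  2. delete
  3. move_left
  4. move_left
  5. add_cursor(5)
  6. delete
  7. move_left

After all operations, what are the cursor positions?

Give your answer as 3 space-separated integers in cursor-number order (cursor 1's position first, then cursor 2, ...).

Answer: 0 1 2

Derivation:
After op 1 (move_left): buffer="vkawqkaqg" (len 9), cursors c1@1 c2@7, authorship .........
After op 2 (delete): buffer="kawqkqg" (len 7), cursors c1@0 c2@5, authorship .......
After op 3 (move_left): buffer="kawqkqg" (len 7), cursors c1@0 c2@4, authorship .......
After op 4 (move_left): buffer="kawqkqg" (len 7), cursors c1@0 c2@3, authorship .......
After op 5 (add_cursor(5)): buffer="kawqkqg" (len 7), cursors c1@0 c2@3 c3@5, authorship .......
After op 6 (delete): buffer="kaqqg" (len 5), cursors c1@0 c2@2 c3@3, authorship .....
After op 7 (move_left): buffer="kaqqg" (len 5), cursors c1@0 c2@1 c3@2, authorship .....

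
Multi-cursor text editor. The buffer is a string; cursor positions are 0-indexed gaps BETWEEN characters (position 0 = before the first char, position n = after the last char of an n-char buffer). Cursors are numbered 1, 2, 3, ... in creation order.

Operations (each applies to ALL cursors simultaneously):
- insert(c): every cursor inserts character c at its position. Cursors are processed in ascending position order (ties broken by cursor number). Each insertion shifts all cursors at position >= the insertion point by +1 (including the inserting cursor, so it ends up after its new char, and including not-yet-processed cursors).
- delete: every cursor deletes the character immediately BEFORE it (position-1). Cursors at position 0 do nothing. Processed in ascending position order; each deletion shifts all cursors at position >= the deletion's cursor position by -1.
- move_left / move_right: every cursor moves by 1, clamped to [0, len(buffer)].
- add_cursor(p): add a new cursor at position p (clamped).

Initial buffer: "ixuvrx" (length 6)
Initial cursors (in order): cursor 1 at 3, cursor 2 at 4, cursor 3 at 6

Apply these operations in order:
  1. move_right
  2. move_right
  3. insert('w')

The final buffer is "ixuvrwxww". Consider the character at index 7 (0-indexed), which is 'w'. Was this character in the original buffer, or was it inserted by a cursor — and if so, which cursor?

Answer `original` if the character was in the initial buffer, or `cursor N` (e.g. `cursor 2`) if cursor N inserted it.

After op 1 (move_right): buffer="ixuvrx" (len 6), cursors c1@4 c2@5 c3@6, authorship ......
After op 2 (move_right): buffer="ixuvrx" (len 6), cursors c1@5 c2@6 c3@6, authorship ......
After op 3 (insert('w')): buffer="ixuvrwxww" (len 9), cursors c1@6 c2@9 c3@9, authorship .....1.23
Authorship (.=original, N=cursor N): . . . . . 1 . 2 3
Index 7: author = 2

Answer: cursor 2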